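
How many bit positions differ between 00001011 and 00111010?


XOR: 00110001
Count of 1s: 3

3


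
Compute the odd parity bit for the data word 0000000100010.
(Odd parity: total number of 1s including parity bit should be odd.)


Number of 1s in data: 2
Parity bit: 1

1


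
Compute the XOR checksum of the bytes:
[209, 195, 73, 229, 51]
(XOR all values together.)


XOR chain: 209 ^ 195 ^ 73 ^ 229 ^ 51 = 141

141


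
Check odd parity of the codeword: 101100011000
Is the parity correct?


Number of 1s: 5

Yes, parity is correct (5 ones)


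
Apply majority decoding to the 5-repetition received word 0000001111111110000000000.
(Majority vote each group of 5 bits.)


Groups: 00000, 01111, 11111, 00000, 00000
Majority votes: 01100

01100


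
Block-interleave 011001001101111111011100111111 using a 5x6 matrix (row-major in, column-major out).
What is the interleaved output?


Matrix:
  011001
  001101
  111111
  011100
  111111
Read columns: 001011011111111011110010111101

001011011111111011110010111101


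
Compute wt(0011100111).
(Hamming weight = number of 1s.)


Counting 1s in 0011100111

6


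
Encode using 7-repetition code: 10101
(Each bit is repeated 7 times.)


Each bit -> 7 copies

11111110000000111111100000001111111


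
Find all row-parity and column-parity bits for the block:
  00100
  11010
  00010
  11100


Row parities: 1111
Column parities: 00000

Row P: 1111, Col P: 00000, Corner: 0


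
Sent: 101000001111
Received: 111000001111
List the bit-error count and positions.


XOR: 010000000000

1 error(s) at position(s): 1


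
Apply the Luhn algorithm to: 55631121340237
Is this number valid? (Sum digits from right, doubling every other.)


Luhn sum = 45
45 mod 10 = 5

Invalid (Luhn sum mod 10 = 5)


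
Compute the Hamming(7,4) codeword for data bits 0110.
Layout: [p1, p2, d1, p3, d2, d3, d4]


Parity bits: p1=1, p2=1, p3=0

1100110


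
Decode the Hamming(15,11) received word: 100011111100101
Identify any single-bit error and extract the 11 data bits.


Syndrome = 12: error at position 12

Data: 01111101101 (corrected bit 12)


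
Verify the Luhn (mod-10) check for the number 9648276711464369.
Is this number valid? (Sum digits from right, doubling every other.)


Luhn sum = 92
92 mod 10 = 2

Invalid (Luhn sum mod 10 = 2)


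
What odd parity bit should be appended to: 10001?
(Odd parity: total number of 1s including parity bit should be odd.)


Number of 1s in data: 2
Parity bit: 1

1


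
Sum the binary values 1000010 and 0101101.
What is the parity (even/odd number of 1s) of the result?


1000010 = 66
0101101 = 45
Sum = 111 = 1101111
1s count = 6

even parity (6 ones in 1101111)


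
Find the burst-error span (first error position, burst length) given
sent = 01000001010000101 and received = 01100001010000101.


XOR: 00100000000000000

Burst at position 2, length 1


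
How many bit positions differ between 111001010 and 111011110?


XOR: 000010100
Count of 1s: 2

2


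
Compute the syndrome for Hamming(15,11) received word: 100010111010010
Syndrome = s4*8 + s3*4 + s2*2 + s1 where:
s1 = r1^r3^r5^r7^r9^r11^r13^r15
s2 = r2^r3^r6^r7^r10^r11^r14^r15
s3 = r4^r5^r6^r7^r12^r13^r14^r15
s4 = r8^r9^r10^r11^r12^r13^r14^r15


s1=1, s2=1, s3=1, s4=0

Syndrome = 7 (error at position 7)


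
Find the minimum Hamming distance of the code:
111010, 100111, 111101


Comparing all pairs, minimum distance: 3
Can detect 2 errors, correct 1 errors

3


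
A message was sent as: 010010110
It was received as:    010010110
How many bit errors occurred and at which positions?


XOR: 000000000

0 errors (received matches sent)


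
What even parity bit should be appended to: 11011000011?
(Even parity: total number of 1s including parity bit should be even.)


Number of 1s in data: 6
Parity bit: 0

0


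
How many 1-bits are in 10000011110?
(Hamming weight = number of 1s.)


Counting 1s in 10000011110

5


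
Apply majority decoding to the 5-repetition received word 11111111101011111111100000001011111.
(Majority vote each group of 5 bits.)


Groups: 11111, 11110, 10111, 11111, 10000, 00010, 11111
Majority votes: 1111001

1111001


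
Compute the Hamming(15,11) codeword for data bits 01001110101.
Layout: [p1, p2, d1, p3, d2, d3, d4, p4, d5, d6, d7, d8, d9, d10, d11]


Parity bits: p1=1, p2=1, p3=1, p4=1

110110011110101


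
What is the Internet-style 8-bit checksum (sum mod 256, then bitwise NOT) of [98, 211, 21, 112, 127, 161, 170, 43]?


Sum = 943 mod 256 = 175
Complement = 80

80


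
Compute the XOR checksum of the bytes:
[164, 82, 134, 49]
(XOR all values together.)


XOR chain: 164 ^ 82 ^ 134 ^ 49 = 65

65


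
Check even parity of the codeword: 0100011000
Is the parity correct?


Number of 1s: 3

No, parity error (3 ones)


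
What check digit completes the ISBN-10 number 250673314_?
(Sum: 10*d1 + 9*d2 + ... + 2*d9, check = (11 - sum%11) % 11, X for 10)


Weighted sum: 187
187 mod 11 = 0

Check digit: 0


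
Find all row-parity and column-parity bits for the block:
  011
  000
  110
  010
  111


Row parities: 00011
Column parities: 000

Row P: 00011, Col P: 000, Corner: 0


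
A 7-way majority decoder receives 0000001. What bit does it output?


Ones: 1 out of 7
Threshold: 4

0 (1/7 voted 1)


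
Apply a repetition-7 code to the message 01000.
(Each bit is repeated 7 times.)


Each bit -> 7 copies

00000001111111000000000000000000000


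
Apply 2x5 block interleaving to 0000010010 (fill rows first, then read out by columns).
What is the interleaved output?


Matrix:
  00000
  10010
Read columns: 0100000100

0100000100


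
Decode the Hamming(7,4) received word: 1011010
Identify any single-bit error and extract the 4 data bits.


Syndrome = 0: no error detected

Data: 1010 (no errors)


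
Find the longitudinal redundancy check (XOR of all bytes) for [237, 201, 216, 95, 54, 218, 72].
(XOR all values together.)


XOR chain: 237 ^ 201 ^ 216 ^ 95 ^ 54 ^ 218 ^ 72 = 7

7


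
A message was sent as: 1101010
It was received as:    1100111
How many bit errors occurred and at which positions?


XOR: 0001101

3 error(s) at position(s): 3, 4, 6


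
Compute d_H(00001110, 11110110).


XOR: 11111000
Count of 1s: 5

5


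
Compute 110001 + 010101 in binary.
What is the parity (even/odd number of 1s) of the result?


110001 = 49
010101 = 21
Sum = 70 = 1000110
1s count = 3

odd parity (3 ones in 1000110)


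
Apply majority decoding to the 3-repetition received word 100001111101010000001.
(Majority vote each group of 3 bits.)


Groups: 100, 001, 111, 101, 010, 000, 001
Majority votes: 0011000

0011000


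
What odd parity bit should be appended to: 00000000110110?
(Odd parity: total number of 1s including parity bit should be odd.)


Number of 1s in data: 4
Parity bit: 1

1


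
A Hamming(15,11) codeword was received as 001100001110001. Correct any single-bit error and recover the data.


Syndrome = 0: no error detected

Data: 10001110001 (no errors)


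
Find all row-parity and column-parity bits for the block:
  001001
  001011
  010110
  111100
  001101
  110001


Row parities: 011011
Column parities: 010100

Row P: 011011, Col P: 010100, Corner: 0


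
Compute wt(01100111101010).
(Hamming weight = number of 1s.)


Counting 1s in 01100111101010

8


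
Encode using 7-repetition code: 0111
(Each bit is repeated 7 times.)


Each bit -> 7 copies

0000000111111111111111111111


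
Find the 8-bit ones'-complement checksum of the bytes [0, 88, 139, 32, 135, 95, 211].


Sum = 700 mod 256 = 188
Complement = 67

67


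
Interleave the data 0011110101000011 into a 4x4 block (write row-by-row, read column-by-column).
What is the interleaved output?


Matrix:
  0011
  1101
  0100
  0011
Read columns: 0100011010011101

0100011010011101


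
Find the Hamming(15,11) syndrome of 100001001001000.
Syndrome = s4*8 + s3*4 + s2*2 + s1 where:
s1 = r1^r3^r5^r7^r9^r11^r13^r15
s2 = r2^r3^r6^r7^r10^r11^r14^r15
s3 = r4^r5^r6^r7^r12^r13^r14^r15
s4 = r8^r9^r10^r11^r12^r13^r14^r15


s1=0, s2=1, s3=0, s4=0

Syndrome = 2 (error at position 2)


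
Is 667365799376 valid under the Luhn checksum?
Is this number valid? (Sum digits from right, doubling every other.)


Luhn sum = 62
62 mod 10 = 2

Invalid (Luhn sum mod 10 = 2)


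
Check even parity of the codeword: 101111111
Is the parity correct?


Number of 1s: 8

Yes, parity is correct (8 ones)


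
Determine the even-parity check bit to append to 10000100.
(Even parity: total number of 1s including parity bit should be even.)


Number of 1s in data: 2
Parity bit: 0

0


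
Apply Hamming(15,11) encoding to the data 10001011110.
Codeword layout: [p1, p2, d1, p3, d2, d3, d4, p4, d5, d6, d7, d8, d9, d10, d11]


Parity bits: p1=0, p2=1, p3=1, p4=1

011100011011110


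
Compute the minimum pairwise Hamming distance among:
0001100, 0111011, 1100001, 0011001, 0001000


Comparing all pairs, minimum distance: 1
Can detect 0 errors, correct 0 errors

1


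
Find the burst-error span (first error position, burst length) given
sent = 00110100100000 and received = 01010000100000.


XOR: 01100100000000

Burst at position 1, length 5


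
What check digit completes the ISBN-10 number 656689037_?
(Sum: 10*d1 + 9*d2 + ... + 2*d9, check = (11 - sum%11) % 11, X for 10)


Weighted sum: 311
311 mod 11 = 3

Check digit: 8


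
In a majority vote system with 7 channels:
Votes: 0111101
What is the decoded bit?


Ones: 5 out of 7
Threshold: 4

1 (5/7 voted 1)


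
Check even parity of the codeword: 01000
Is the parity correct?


Number of 1s: 1

No, parity error (1 ones)


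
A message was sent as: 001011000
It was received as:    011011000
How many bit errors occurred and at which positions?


XOR: 010000000

1 error(s) at position(s): 1


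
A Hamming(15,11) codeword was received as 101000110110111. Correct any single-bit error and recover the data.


Syndrome = 0: no error detected

Data: 10010110111 (no errors)


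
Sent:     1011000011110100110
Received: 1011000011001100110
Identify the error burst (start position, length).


XOR: 0000000000111000000

Burst at position 10, length 3


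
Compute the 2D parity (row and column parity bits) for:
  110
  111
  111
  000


Row parities: 0110
Column parities: 110

Row P: 0110, Col P: 110, Corner: 0


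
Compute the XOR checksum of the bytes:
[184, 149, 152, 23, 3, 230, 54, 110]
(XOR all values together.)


XOR chain: 184 ^ 149 ^ 152 ^ 23 ^ 3 ^ 230 ^ 54 ^ 110 = 31

31


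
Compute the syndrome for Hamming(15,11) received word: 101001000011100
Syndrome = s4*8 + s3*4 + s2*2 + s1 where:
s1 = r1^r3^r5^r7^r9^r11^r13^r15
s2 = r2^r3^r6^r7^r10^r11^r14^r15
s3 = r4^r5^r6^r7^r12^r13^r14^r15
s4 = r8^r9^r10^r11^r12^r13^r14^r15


s1=0, s2=1, s3=1, s4=1

Syndrome = 14 (error at position 14)


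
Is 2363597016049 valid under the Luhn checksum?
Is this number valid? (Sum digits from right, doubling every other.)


Luhn sum = 62
62 mod 10 = 2

Invalid (Luhn sum mod 10 = 2)


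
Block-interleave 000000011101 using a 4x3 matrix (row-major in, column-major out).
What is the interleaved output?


Matrix:
  000
  000
  011
  101
Read columns: 000100100011

000100100011


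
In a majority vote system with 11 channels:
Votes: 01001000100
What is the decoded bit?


Ones: 3 out of 11
Threshold: 6

0 (3/11 voted 1)


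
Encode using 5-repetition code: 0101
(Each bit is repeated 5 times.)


Each bit -> 5 copies

00000111110000011111


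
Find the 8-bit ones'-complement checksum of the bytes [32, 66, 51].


Sum = 149 mod 256 = 149
Complement = 106

106


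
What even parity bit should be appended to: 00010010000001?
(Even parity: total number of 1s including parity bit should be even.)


Number of 1s in data: 3
Parity bit: 1

1


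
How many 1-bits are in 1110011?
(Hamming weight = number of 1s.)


Counting 1s in 1110011

5


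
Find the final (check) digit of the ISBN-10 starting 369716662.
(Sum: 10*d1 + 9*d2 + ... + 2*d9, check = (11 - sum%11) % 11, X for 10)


Weighted sum: 287
287 mod 11 = 1

Check digit: X


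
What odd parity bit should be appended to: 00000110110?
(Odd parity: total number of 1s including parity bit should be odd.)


Number of 1s in data: 4
Parity bit: 1

1


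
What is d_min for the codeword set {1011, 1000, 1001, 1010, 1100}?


Comparing all pairs, minimum distance: 1
Can detect 0 errors, correct 0 errors

1


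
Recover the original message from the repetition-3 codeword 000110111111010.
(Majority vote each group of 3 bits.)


Groups: 000, 110, 111, 111, 010
Majority votes: 01110

01110


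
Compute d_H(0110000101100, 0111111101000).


XOR: 0001111000100
Count of 1s: 5

5


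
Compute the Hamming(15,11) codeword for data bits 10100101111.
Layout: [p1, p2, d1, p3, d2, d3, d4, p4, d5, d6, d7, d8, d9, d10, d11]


Parity bits: p1=1, p2=1, p3=1, p4=1

111101010101111


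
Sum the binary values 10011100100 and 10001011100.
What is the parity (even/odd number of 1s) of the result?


10011100100 = 1252
10001011100 = 1116
Sum = 2368 = 100101000000
1s count = 3

odd parity (3 ones in 100101000000)


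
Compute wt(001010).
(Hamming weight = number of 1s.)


Counting 1s in 001010

2


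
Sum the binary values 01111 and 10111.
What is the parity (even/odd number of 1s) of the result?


01111 = 15
10111 = 23
Sum = 38 = 100110
1s count = 3

odd parity (3 ones in 100110)


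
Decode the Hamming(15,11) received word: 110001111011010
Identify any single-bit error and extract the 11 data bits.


Syndrome = 10: error at position 10

Data: 00111111010 (corrected bit 10)


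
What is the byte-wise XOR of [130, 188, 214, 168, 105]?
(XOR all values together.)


XOR chain: 130 ^ 188 ^ 214 ^ 168 ^ 105 = 41

41


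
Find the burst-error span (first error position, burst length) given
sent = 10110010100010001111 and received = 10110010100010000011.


XOR: 00000000000000001100

Burst at position 16, length 2


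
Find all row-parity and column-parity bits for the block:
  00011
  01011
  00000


Row parities: 010
Column parities: 01000

Row P: 010, Col P: 01000, Corner: 1


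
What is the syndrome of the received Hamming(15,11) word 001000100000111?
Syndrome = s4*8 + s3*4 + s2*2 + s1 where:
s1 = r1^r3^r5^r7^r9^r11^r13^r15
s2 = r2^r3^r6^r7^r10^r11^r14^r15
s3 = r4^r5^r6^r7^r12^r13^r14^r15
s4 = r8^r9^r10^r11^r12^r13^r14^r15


s1=0, s2=0, s3=0, s4=1

Syndrome = 8 (error at position 8)


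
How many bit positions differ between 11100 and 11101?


XOR: 00001
Count of 1s: 1

1


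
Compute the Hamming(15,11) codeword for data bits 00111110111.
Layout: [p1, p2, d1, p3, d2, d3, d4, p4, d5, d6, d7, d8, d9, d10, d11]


Parity bits: p1=1, p2=0, p3=1, p4=0

100101101110111


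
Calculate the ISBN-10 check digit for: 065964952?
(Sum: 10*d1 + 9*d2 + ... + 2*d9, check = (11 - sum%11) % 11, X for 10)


Weighted sum: 268
268 mod 11 = 4

Check digit: 7


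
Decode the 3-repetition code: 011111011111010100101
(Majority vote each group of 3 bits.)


Groups: 011, 111, 011, 111, 010, 100, 101
Majority votes: 1111001

1111001


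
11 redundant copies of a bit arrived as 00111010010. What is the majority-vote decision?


Ones: 5 out of 11
Threshold: 6

0 (5/11 voted 1)


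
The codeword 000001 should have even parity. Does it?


Number of 1s: 1

No, parity error (1 ones)


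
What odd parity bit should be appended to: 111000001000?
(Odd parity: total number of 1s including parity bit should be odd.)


Number of 1s in data: 4
Parity bit: 1

1


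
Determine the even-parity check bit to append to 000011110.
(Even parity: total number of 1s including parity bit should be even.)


Number of 1s in data: 4
Parity bit: 0

0


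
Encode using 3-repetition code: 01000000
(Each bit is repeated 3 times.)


Each bit -> 3 copies

000111000000000000000000


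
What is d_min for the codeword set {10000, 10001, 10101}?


Comparing all pairs, minimum distance: 1
Can detect 0 errors, correct 0 errors

1


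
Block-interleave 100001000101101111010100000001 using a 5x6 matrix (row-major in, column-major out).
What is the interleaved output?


Matrix:
  100001
  000101
  101111
  010100
  000001
Read columns: 101000001000100011100010011101

101000001000100011100010011101


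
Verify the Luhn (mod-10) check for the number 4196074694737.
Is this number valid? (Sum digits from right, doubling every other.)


Luhn sum = 67
67 mod 10 = 7

Invalid (Luhn sum mod 10 = 7)


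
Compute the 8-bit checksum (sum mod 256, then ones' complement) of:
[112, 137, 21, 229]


Sum = 499 mod 256 = 243
Complement = 12

12


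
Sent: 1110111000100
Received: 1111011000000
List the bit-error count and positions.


XOR: 0001100000100

3 error(s) at position(s): 3, 4, 10


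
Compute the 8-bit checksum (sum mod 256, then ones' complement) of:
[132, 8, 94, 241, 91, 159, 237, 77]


Sum = 1039 mod 256 = 15
Complement = 240

240


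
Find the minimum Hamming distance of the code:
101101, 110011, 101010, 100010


Comparing all pairs, minimum distance: 1
Can detect 0 errors, correct 0 errors

1


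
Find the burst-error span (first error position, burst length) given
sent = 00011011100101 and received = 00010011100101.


XOR: 00001000000000

Burst at position 4, length 1


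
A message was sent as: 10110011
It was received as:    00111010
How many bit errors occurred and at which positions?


XOR: 10001001

3 error(s) at position(s): 0, 4, 7


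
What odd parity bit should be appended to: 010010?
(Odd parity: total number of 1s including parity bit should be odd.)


Number of 1s in data: 2
Parity bit: 1

1


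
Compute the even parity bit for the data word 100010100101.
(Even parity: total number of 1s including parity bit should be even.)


Number of 1s in data: 5
Parity bit: 1

1


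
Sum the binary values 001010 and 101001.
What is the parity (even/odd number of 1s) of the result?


001010 = 10
101001 = 41
Sum = 51 = 110011
1s count = 4

even parity (4 ones in 110011)


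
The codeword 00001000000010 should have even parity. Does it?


Number of 1s: 2

Yes, parity is correct (2 ones)


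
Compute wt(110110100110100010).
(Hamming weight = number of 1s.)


Counting 1s in 110110100110100010

9


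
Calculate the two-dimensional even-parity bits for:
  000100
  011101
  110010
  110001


Row parities: 1011
Column parities: 011010

Row P: 1011, Col P: 011010, Corner: 1


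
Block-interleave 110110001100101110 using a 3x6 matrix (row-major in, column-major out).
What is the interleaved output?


Matrix:
  110110
  001100
  101110
Read columns: 101100011111101000

101100011111101000


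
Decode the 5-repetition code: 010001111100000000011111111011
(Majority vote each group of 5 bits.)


Groups: 01000, 11111, 00000, 00001, 11111, 11011
Majority votes: 010011

010011


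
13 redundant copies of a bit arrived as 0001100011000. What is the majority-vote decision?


Ones: 4 out of 13
Threshold: 7

0 (4/13 voted 1)


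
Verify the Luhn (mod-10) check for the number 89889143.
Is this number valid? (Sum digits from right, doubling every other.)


Luhn sum = 52
52 mod 10 = 2

Invalid (Luhn sum mod 10 = 2)


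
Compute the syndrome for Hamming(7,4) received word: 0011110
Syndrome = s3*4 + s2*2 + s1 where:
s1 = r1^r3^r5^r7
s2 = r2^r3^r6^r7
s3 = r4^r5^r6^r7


s1=0, s2=0, s3=1

Syndrome = 4 (error at position 4)


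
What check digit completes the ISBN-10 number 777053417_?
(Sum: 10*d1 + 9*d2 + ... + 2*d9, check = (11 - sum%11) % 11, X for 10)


Weighted sum: 267
267 mod 11 = 3

Check digit: 8


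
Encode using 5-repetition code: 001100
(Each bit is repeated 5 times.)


Each bit -> 5 copies

000000000011111111110000000000


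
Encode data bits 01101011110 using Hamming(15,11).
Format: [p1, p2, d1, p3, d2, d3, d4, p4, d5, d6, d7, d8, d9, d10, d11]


Parity bits: p1=0, p2=1, p3=1, p4=1

010111011011110


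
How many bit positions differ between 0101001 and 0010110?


XOR: 0111111
Count of 1s: 6

6


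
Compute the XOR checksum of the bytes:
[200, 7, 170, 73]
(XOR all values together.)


XOR chain: 200 ^ 7 ^ 170 ^ 73 = 44

44


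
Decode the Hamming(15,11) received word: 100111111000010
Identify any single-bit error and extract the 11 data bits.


Syndrome = 14: error at position 14

Data: 01111000000 (corrected bit 14)


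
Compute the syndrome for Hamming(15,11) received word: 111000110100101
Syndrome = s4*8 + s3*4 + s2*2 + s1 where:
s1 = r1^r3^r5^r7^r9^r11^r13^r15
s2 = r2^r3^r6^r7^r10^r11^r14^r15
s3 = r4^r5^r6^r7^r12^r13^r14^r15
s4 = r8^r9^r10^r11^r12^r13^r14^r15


s1=1, s2=1, s3=1, s4=0

Syndrome = 7 (error at position 7)


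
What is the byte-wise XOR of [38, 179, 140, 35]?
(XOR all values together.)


XOR chain: 38 ^ 179 ^ 140 ^ 35 = 58

58


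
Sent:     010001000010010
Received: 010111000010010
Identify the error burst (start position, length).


XOR: 000110000000000

Burst at position 3, length 2


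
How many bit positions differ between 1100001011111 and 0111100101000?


XOR: 1011101110111
Count of 1s: 10

10


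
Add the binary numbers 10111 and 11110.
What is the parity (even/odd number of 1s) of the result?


10111 = 23
11110 = 30
Sum = 53 = 110101
1s count = 4

even parity (4 ones in 110101)


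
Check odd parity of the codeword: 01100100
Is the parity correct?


Number of 1s: 3

Yes, parity is correct (3 ones)


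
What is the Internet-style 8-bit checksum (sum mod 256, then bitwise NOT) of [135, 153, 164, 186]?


Sum = 638 mod 256 = 126
Complement = 129

129


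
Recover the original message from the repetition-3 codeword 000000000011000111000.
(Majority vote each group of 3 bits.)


Groups: 000, 000, 000, 011, 000, 111, 000
Majority votes: 0001010

0001010


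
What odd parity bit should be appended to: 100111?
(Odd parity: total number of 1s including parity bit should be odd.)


Number of 1s in data: 4
Parity bit: 1

1


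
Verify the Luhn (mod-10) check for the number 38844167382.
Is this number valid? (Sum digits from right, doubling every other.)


Luhn sum = 55
55 mod 10 = 5

Invalid (Luhn sum mod 10 = 5)


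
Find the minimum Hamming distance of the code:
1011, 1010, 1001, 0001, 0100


Comparing all pairs, minimum distance: 1
Can detect 0 errors, correct 0 errors

1


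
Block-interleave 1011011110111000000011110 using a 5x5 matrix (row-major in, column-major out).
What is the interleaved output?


Matrix:
  10110
  11110
  11100
  00000
  11110
Read columns: 1110101101111011100100000

1110101101111011100100000


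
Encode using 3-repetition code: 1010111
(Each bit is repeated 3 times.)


Each bit -> 3 copies

111000111000111111111


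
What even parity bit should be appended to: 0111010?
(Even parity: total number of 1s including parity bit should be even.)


Number of 1s in data: 4
Parity bit: 0

0


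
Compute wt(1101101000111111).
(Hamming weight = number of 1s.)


Counting 1s in 1101101000111111

11


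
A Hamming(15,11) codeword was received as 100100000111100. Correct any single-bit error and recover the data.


Syndrome = 5: error at position 5

Data: 01000111100 (corrected bit 5)


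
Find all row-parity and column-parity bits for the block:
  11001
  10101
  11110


Row parities: 110
Column parities: 10010

Row P: 110, Col P: 10010, Corner: 0


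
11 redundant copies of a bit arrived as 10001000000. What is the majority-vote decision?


Ones: 2 out of 11
Threshold: 6

0 (2/11 voted 1)


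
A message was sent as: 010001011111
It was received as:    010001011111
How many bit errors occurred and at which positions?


XOR: 000000000000

0 errors (received matches sent)


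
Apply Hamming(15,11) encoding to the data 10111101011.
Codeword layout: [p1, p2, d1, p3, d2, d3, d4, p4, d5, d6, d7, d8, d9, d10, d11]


Parity bits: p1=0, p2=0, p3=1, p4=1

001101111101011


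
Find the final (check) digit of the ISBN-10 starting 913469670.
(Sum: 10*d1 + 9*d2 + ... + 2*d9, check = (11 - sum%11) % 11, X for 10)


Weighted sum: 277
277 mod 11 = 2

Check digit: 9


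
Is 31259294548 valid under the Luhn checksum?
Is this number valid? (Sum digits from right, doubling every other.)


Luhn sum = 59
59 mod 10 = 9

Invalid (Luhn sum mod 10 = 9)


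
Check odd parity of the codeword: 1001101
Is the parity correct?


Number of 1s: 4

No, parity error (4 ones)


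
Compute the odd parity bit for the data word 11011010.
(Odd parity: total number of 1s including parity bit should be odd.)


Number of 1s in data: 5
Parity bit: 0

0


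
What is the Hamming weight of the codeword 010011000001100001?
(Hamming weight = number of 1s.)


Counting 1s in 010011000001100001

6


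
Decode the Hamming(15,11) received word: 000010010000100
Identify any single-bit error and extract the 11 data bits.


Syndrome = 0: no error detected

Data: 01000000100 (no errors)


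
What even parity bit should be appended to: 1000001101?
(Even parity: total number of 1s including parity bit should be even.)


Number of 1s in data: 4
Parity bit: 0

0


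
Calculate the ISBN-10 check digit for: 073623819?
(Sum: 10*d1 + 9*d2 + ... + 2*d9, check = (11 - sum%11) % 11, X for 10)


Weighted sum: 209
209 mod 11 = 0

Check digit: 0


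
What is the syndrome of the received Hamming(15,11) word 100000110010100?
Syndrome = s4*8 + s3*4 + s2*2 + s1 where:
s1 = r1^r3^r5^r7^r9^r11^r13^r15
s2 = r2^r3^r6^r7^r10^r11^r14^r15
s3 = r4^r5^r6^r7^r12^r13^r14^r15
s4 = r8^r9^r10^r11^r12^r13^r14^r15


s1=0, s2=0, s3=0, s4=1

Syndrome = 8 (error at position 8)


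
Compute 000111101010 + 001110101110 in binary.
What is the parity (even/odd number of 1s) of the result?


000111101010 = 490
001110101110 = 942
Sum = 1432 = 10110011000
1s count = 5

odd parity (5 ones in 10110011000)


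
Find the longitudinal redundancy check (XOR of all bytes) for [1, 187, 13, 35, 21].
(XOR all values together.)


XOR chain: 1 ^ 187 ^ 13 ^ 35 ^ 21 = 129

129


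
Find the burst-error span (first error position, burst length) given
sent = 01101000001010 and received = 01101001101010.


XOR: 00000001100000

Burst at position 7, length 2


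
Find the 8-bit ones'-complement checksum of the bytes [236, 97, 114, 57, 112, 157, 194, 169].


Sum = 1136 mod 256 = 112
Complement = 143

143


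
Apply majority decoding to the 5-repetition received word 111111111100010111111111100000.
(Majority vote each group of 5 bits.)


Groups: 11111, 11111, 00010, 11111, 11111, 00000
Majority votes: 110110

110110


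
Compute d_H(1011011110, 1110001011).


XOR: 0101010101
Count of 1s: 5

5


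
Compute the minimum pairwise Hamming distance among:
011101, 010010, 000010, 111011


Comparing all pairs, minimum distance: 1
Can detect 0 errors, correct 0 errors

1


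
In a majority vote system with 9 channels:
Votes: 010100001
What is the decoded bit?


Ones: 3 out of 9
Threshold: 5

0 (3/9 voted 1)


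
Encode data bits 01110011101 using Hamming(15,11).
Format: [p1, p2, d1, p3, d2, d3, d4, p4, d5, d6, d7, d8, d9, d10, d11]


Parity bits: p1=1, p2=0, p3=0, p4=0

100011100011101


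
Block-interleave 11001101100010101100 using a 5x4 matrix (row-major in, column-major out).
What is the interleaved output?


Matrix:
  1100
  1101
  1000
  1010
  1100
Read columns: 11111110010001001000

11111110010001001000


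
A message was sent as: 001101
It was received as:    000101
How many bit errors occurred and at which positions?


XOR: 001000

1 error(s) at position(s): 2


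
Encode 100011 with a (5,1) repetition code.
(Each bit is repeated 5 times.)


Each bit -> 5 copies

111110000000000000001111111111


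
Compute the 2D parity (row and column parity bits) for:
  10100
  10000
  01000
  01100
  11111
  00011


Row parities: 011010
Column parities: 11100

Row P: 011010, Col P: 11100, Corner: 1


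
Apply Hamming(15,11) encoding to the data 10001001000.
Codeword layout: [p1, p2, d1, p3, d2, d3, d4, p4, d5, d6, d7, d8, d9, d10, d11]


Parity bits: p1=0, p2=1, p3=1, p4=0

011100001001000


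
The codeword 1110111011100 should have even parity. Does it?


Number of 1s: 9

No, parity error (9 ones)


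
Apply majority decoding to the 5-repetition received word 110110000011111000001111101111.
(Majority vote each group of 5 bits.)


Groups: 11011, 00000, 11111, 00000, 11111, 01111
Majority votes: 101011

101011


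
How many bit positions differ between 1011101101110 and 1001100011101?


XOR: 0010001110011
Count of 1s: 6

6


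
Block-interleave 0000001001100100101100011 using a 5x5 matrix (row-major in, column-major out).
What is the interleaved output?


Matrix:
  00000
  01001
  10010
  01011
  00011
Read columns: 0010001010000000011101011

0010001010000000011101011


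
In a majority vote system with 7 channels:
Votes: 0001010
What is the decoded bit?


Ones: 2 out of 7
Threshold: 4

0 (2/7 voted 1)


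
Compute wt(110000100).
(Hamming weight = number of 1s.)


Counting 1s in 110000100

3


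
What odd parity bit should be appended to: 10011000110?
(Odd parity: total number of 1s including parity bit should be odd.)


Number of 1s in data: 5
Parity bit: 0

0


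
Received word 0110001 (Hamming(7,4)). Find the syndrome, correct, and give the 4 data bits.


Syndrome = 6: error at position 6

Data: 1011 (corrected bit 6)


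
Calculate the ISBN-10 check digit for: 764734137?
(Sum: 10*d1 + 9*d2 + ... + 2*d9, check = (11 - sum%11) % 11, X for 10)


Weighted sum: 270
270 mod 11 = 6

Check digit: 5


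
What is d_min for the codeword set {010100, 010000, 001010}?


Comparing all pairs, minimum distance: 1
Can detect 0 errors, correct 0 errors

1


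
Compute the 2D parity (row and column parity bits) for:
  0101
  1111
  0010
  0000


Row parities: 0010
Column parities: 1000

Row P: 0010, Col P: 1000, Corner: 1


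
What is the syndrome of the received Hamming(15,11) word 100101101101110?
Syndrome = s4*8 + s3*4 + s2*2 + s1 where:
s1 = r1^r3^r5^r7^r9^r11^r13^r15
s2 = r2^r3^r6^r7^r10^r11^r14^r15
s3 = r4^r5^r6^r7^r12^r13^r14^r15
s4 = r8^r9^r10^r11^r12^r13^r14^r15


s1=0, s2=0, s3=0, s4=1

Syndrome = 8 (error at position 8)


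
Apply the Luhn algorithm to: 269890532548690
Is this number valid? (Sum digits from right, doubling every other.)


Luhn sum = 70
70 mod 10 = 0

Valid (Luhn sum mod 10 = 0)


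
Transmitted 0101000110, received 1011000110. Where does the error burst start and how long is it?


XOR: 1110000000

Burst at position 0, length 3


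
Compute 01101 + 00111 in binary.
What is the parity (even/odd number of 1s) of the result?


01101 = 13
00111 = 7
Sum = 20 = 10100
1s count = 2

even parity (2 ones in 10100)


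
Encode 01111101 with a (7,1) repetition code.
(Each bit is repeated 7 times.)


Each bit -> 7 copies

00000001111111111111111111111111111111111100000001111111


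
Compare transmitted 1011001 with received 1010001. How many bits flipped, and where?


XOR: 0001000

1 error(s) at position(s): 3


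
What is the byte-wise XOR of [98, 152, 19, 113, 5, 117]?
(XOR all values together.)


XOR chain: 98 ^ 152 ^ 19 ^ 113 ^ 5 ^ 117 = 232

232


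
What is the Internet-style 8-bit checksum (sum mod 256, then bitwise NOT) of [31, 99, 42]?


Sum = 172 mod 256 = 172
Complement = 83

83


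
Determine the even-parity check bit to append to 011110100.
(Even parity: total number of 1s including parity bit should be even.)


Number of 1s in data: 5
Parity bit: 1

1


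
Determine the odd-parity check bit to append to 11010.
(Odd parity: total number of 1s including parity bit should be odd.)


Number of 1s in data: 3
Parity bit: 0

0


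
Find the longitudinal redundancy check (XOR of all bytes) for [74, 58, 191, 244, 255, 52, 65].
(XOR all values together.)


XOR chain: 74 ^ 58 ^ 191 ^ 244 ^ 255 ^ 52 ^ 65 = 177

177


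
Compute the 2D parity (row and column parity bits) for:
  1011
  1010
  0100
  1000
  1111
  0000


Row parities: 101100
Column parities: 0010

Row P: 101100, Col P: 0010, Corner: 1


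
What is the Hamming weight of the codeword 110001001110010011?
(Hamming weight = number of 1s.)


Counting 1s in 110001001110010011

9


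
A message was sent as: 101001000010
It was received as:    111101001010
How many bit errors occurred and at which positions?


XOR: 010100001000

3 error(s) at position(s): 1, 3, 8


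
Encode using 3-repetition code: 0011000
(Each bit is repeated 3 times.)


Each bit -> 3 copies

000000111111000000000


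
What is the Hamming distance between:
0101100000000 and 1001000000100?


XOR: 1100100000100
Count of 1s: 4

4


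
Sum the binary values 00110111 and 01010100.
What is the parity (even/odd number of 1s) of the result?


00110111 = 55
01010100 = 84
Sum = 139 = 10001011
1s count = 4

even parity (4 ones in 10001011)


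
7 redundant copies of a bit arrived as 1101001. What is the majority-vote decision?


Ones: 4 out of 7
Threshold: 4

1 (4/7 voted 1)


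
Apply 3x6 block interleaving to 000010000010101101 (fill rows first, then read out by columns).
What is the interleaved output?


Matrix:
  000010
  000010
  101101
Read columns: 001000001001110001

001000001001110001


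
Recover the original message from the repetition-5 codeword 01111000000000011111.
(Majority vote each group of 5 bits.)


Groups: 01111, 00000, 00000, 11111
Majority votes: 1001

1001


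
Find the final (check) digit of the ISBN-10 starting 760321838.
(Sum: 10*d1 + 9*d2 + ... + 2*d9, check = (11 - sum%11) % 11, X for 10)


Weighted sum: 219
219 mod 11 = 10

Check digit: 1


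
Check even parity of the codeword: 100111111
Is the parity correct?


Number of 1s: 7

No, parity error (7 ones)


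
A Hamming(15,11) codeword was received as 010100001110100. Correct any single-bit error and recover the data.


Syndrome = 3: error at position 3

Data: 10001110100 (corrected bit 3)


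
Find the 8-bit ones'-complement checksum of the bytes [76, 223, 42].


Sum = 341 mod 256 = 85
Complement = 170

170


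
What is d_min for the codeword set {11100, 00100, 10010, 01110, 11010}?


Comparing all pairs, minimum distance: 1
Can detect 0 errors, correct 0 errors

1


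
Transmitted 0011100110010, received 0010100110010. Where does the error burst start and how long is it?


XOR: 0001000000000

Burst at position 3, length 1


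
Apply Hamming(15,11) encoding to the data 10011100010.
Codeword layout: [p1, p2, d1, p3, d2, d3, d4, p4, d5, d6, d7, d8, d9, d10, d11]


Parity bits: p1=1, p2=0, p3=0, p4=1

101000111100010


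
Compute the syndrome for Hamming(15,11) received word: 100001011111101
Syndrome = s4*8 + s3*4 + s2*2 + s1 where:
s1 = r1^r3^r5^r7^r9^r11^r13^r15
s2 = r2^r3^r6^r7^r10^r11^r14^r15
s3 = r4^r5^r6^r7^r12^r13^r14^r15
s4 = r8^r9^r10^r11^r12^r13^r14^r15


s1=1, s2=0, s3=0, s4=1

Syndrome = 9 (error at position 9)


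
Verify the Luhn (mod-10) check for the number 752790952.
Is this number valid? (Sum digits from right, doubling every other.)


Luhn sum = 36
36 mod 10 = 6

Invalid (Luhn sum mod 10 = 6)


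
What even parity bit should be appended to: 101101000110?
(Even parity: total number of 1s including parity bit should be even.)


Number of 1s in data: 6
Parity bit: 0

0


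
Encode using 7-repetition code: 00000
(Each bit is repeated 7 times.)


Each bit -> 7 copies

00000000000000000000000000000000000


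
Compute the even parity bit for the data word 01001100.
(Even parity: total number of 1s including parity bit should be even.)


Number of 1s in data: 3
Parity bit: 1

1


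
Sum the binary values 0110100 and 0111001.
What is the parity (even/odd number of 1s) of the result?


0110100 = 52
0111001 = 57
Sum = 109 = 1101101
1s count = 5

odd parity (5 ones in 1101101)


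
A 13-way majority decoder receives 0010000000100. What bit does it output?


Ones: 2 out of 13
Threshold: 7

0 (2/13 voted 1)


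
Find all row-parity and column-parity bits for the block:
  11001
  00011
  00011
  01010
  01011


Row parities: 10001
Column parities: 11000

Row P: 10001, Col P: 11000, Corner: 0


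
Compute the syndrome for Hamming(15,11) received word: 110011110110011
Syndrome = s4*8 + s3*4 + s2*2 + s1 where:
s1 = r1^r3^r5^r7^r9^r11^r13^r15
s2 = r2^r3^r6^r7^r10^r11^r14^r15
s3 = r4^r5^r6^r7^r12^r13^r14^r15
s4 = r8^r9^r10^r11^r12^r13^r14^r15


s1=1, s2=1, s3=1, s4=1

Syndrome = 15 (error at position 15)


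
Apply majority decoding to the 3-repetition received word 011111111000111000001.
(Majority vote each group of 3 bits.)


Groups: 011, 111, 111, 000, 111, 000, 001
Majority votes: 1110100

1110100


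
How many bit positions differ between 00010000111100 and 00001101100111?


XOR: 00011101011011
Count of 1s: 8

8


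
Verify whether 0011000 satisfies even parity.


Number of 1s: 2

Yes, parity is correct (2 ones)


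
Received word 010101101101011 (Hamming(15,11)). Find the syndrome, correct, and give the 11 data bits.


Syndrome = 9: error at position 9

Data: 00110101011 (corrected bit 9)


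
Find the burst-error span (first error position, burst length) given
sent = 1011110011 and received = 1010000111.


XOR: 0001110100

Burst at position 3, length 5


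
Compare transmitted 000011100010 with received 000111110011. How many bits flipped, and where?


XOR: 000100010001

3 error(s) at position(s): 3, 7, 11


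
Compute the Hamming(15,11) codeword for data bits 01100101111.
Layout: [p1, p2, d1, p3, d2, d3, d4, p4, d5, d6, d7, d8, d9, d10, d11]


Parity bits: p1=1, p2=0, p3=0, p4=1

100011010101111


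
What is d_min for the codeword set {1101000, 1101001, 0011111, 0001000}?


Comparing all pairs, minimum distance: 1
Can detect 0 errors, correct 0 errors

1


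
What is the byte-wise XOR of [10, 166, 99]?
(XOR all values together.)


XOR chain: 10 ^ 166 ^ 99 = 207

207


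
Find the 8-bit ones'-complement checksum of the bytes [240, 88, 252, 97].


Sum = 677 mod 256 = 165
Complement = 90

90


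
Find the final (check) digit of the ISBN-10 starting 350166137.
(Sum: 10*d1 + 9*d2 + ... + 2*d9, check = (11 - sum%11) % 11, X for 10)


Weighted sum: 175
175 mod 11 = 10

Check digit: 1


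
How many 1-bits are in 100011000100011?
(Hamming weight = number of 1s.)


Counting 1s in 100011000100011

6


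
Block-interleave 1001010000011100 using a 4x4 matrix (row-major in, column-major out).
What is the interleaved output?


Matrix:
  1001
  0100
  0001
  1100
Read columns: 1001010100001010

1001010100001010


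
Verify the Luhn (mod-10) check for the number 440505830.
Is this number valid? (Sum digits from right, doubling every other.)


Luhn sum = 28
28 mod 10 = 8

Invalid (Luhn sum mod 10 = 8)


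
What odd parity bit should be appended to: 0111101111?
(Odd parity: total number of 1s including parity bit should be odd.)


Number of 1s in data: 8
Parity bit: 1

1


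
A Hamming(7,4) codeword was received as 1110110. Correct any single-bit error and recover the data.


Syndrome = 3: error at position 3

Data: 0110 (corrected bit 3)
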